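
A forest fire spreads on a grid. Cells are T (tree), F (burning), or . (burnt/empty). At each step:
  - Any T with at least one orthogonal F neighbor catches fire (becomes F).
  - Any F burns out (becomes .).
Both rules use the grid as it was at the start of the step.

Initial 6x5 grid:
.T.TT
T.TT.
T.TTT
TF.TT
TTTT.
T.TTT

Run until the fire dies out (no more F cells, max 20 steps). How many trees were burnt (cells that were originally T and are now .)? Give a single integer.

Answer: 20

Derivation:
Step 1: +2 fires, +1 burnt (F count now 2)
Step 2: +3 fires, +2 burnt (F count now 3)
Step 3: +4 fires, +3 burnt (F count now 4)
Step 4: +2 fires, +4 burnt (F count now 2)
Step 5: +3 fires, +2 burnt (F count now 3)
Step 6: +3 fires, +3 burnt (F count now 3)
Step 7: +2 fires, +3 burnt (F count now 2)
Step 8: +1 fires, +2 burnt (F count now 1)
Step 9: +0 fires, +1 burnt (F count now 0)
Fire out after step 9
Initially T: 21, now '.': 29
Total burnt (originally-T cells now '.'): 20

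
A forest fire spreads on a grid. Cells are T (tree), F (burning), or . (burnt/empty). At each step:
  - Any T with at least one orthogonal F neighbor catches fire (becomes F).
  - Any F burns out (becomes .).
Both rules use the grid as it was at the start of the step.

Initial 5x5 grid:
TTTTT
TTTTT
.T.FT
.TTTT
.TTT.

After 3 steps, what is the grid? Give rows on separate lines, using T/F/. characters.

Step 1: 3 trees catch fire, 1 burn out
  TTTTT
  TTTFT
  .T..F
  .TTFT
  .TTT.
Step 2: 6 trees catch fire, 3 burn out
  TTTFT
  TTF.F
  .T...
  .TF.F
  .TTF.
Step 3: 5 trees catch fire, 6 burn out
  TTF.F
  TF...
  .T...
  .F...
  .TF..

TTF.F
TF...
.T...
.F...
.TF..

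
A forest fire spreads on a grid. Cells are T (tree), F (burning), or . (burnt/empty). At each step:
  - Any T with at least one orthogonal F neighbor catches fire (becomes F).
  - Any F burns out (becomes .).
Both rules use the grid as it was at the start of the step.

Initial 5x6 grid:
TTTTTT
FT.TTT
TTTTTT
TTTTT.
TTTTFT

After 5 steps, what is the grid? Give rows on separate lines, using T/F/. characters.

Step 1: 6 trees catch fire, 2 burn out
  FTTTTT
  .F.TTT
  FTTTTT
  TTTTF.
  TTTF.F
Step 2: 6 trees catch fire, 6 burn out
  .FTTTT
  ...TTT
  .FTTFT
  FTTF..
  TTF...
Step 3: 9 trees catch fire, 6 burn out
  ..FTTT
  ...TFT
  ..FF.F
  .FF...
  FF....
Step 4: 4 trees catch fire, 9 burn out
  ...FFT
  ...F.F
  ......
  ......
  ......
Step 5: 1 trees catch fire, 4 burn out
  .....F
  ......
  ......
  ......
  ......

.....F
......
......
......
......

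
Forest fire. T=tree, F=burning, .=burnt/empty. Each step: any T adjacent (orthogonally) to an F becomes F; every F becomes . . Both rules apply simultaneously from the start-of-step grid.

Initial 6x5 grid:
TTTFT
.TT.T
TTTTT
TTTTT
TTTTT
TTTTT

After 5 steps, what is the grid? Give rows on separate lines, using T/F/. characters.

Step 1: 2 trees catch fire, 1 burn out
  TTF.F
  .TT.T
  TTTTT
  TTTTT
  TTTTT
  TTTTT
Step 2: 3 trees catch fire, 2 burn out
  TF...
  .TF.F
  TTTTT
  TTTTT
  TTTTT
  TTTTT
Step 3: 4 trees catch fire, 3 burn out
  F....
  .F...
  TTFTF
  TTTTT
  TTTTT
  TTTTT
Step 4: 4 trees catch fire, 4 burn out
  .....
  .....
  TF.F.
  TTFTF
  TTTTT
  TTTTT
Step 5: 5 trees catch fire, 4 burn out
  .....
  .....
  F....
  TF.F.
  TTFTF
  TTTTT

.....
.....
F....
TF.F.
TTFTF
TTTTT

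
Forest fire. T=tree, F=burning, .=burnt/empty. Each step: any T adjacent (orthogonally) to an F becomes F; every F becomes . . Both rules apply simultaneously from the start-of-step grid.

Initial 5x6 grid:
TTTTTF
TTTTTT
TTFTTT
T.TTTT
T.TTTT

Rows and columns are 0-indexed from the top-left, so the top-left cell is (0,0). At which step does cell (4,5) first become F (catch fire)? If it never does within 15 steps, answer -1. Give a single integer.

Step 1: cell (4,5)='T' (+6 fires, +2 burnt)
Step 2: cell (4,5)='T' (+10 fires, +6 burnt)
Step 3: cell (4,5)='T' (+6 fires, +10 burnt)
Step 4: cell (4,5)='F' (+4 fires, +6 burnt)
  -> target ignites at step 4
Step 5: cell (4,5)='.' (+0 fires, +4 burnt)
  fire out at step 5

4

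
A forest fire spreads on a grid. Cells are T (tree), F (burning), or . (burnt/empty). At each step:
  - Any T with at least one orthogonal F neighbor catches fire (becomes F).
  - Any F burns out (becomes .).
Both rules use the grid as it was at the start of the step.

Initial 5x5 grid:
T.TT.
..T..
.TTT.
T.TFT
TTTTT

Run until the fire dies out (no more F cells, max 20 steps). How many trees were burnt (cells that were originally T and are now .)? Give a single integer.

Step 1: +4 fires, +1 burnt (F count now 4)
Step 2: +3 fires, +4 burnt (F count now 3)
Step 3: +3 fires, +3 burnt (F count now 3)
Step 4: +2 fires, +3 burnt (F count now 2)
Step 5: +2 fires, +2 burnt (F count now 2)
Step 6: +0 fires, +2 burnt (F count now 0)
Fire out after step 6
Initially T: 15, now '.': 24
Total burnt (originally-T cells now '.'): 14

Answer: 14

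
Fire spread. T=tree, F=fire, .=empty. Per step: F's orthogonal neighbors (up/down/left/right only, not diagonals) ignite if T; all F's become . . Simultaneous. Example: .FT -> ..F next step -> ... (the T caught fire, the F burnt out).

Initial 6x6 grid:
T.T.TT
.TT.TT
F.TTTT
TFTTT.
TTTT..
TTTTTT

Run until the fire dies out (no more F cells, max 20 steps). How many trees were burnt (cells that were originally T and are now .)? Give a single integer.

Answer: 25

Derivation:
Step 1: +3 fires, +2 burnt (F count now 3)
Step 2: +5 fires, +3 burnt (F count now 5)
Step 3: +6 fires, +5 burnt (F count now 6)
Step 4: +4 fires, +6 burnt (F count now 4)
Step 5: +3 fires, +4 burnt (F count now 3)
Step 6: +3 fires, +3 burnt (F count now 3)
Step 7: +1 fires, +3 burnt (F count now 1)
Step 8: +0 fires, +1 burnt (F count now 0)
Fire out after step 8
Initially T: 26, now '.': 35
Total burnt (originally-T cells now '.'): 25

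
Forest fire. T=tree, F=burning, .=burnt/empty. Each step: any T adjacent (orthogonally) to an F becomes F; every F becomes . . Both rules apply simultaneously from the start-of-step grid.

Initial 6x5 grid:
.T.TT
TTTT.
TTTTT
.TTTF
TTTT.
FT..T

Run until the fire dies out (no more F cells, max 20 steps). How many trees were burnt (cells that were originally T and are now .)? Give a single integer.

Step 1: +4 fires, +2 burnt (F count now 4)
Step 2: +4 fires, +4 burnt (F count now 4)
Step 3: +4 fires, +4 burnt (F count now 4)
Step 4: +3 fires, +4 burnt (F count now 3)
Step 5: +3 fires, +3 burnt (F count now 3)
Step 6: +2 fires, +3 burnt (F count now 2)
Step 7: +0 fires, +2 burnt (F count now 0)
Fire out after step 7
Initially T: 21, now '.': 29
Total burnt (originally-T cells now '.'): 20

Answer: 20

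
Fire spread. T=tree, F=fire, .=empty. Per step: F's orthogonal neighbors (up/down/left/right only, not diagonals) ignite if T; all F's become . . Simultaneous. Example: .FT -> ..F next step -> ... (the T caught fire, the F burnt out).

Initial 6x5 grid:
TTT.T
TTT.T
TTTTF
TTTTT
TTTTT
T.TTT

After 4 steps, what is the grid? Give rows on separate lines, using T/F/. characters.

Step 1: 3 trees catch fire, 1 burn out
  TTT.T
  TTT.F
  TTTF.
  TTTTF
  TTTTT
  T.TTT
Step 2: 4 trees catch fire, 3 burn out
  TTT.F
  TTT..
  TTF..
  TTTF.
  TTTTF
  T.TTT
Step 3: 5 trees catch fire, 4 burn out
  TTT..
  TTF..
  TF...
  TTF..
  TTTF.
  T.TTF
Step 4: 6 trees catch fire, 5 burn out
  TTF..
  TF...
  F....
  TF...
  TTF..
  T.TF.

TTF..
TF...
F....
TF...
TTF..
T.TF.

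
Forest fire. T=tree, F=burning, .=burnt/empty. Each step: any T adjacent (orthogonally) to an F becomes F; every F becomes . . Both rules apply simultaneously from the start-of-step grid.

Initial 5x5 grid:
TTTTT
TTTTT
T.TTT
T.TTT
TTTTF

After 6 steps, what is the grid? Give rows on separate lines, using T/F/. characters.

Step 1: 2 trees catch fire, 1 burn out
  TTTTT
  TTTTT
  T.TTT
  T.TTF
  TTTF.
Step 2: 3 trees catch fire, 2 burn out
  TTTTT
  TTTTT
  T.TTF
  T.TF.
  TTF..
Step 3: 4 trees catch fire, 3 burn out
  TTTTT
  TTTTF
  T.TF.
  T.F..
  TF...
Step 4: 4 trees catch fire, 4 burn out
  TTTTF
  TTTF.
  T.F..
  T....
  F....
Step 5: 3 trees catch fire, 4 burn out
  TTTF.
  TTF..
  T....
  F....
  .....
Step 6: 3 trees catch fire, 3 burn out
  TTF..
  TF...
  F....
  .....
  .....

TTF..
TF...
F....
.....
.....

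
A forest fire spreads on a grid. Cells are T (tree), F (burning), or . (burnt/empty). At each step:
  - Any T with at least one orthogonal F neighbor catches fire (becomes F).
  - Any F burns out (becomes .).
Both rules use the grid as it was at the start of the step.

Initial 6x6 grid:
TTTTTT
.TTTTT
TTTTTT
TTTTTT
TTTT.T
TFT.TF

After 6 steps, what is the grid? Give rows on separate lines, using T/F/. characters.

Step 1: 5 trees catch fire, 2 burn out
  TTTTTT
  .TTTTT
  TTTTTT
  TTTTTT
  TFTT.F
  F.F.F.
Step 2: 4 trees catch fire, 5 burn out
  TTTTTT
  .TTTTT
  TTTTTT
  TFTTTF
  F.FT..
  ......
Step 3: 6 trees catch fire, 4 burn out
  TTTTTT
  .TTTTT
  TFTTTF
  F.FTF.
  ...F..
  ......
Step 4: 6 trees catch fire, 6 burn out
  TTTTTT
  .FTTTF
  F.FTF.
  ...F..
  ......
  ......
Step 5: 5 trees catch fire, 6 burn out
  TFTTTF
  ..FTF.
  ...F..
  ......
  ......
  ......
Step 6: 4 trees catch fire, 5 burn out
  F.FTF.
  ...F..
  ......
  ......
  ......
  ......

F.FTF.
...F..
......
......
......
......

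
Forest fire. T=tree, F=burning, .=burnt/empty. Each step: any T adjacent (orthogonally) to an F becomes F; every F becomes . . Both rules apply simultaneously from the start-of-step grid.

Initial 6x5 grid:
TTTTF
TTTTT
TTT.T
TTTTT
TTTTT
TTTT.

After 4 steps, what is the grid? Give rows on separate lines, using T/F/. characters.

Step 1: 2 trees catch fire, 1 burn out
  TTTF.
  TTTTF
  TTT.T
  TTTTT
  TTTTT
  TTTT.
Step 2: 3 trees catch fire, 2 burn out
  TTF..
  TTTF.
  TTT.F
  TTTTT
  TTTTT
  TTTT.
Step 3: 3 trees catch fire, 3 burn out
  TF...
  TTF..
  TTT..
  TTTTF
  TTTTT
  TTTT.
Step 4: 5 trees catch fire, 3 burn out
  F....
  TF...
  TTF..
  TTTF.
  TTTTF
  TTTT.

F....
TF...
TTF..
TTTF.
TTTTF
TTTT.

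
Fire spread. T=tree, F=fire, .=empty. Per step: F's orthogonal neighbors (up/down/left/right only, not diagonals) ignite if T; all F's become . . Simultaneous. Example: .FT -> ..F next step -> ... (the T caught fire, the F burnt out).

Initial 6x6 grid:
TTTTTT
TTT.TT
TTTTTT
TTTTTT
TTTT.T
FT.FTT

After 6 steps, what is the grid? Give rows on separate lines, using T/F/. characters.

Step 1: 4 trees catch fire, 2 burn out
  TTTTTT
  TTT.TT
  TTTTTT
  TTTTTT
  FTTF.T
  .F..FT
Step 2: 5 trees catch fire, 4 burn out
  TTTTTT
  TTT.TT
  TTTTTT
  FTTFTT
  .FF..T
  .....F
Step 3: 6 trees catch fire, 5 burn out
  TTTTTT
  TTT.TT
  FTTFTT
  .FF.FT
  .....F
  ......
Step 4: 5 trees catch fire, 6 burn out
  TTTTTT
  FTT.TT
  .FF.FT
  .....F
  ......
  ......
Step 5: 5 trees catch fire, 5 burn out
  FTTTTT
  .FF.FT
  .....F
  ......
  ......
  ......
Step 6: 4 trees catch fire, 5 burn out
  .FFTFT
  .....F
  ......
  ......
  ......
  ......

.FFTFT
.....F
......
......
......
......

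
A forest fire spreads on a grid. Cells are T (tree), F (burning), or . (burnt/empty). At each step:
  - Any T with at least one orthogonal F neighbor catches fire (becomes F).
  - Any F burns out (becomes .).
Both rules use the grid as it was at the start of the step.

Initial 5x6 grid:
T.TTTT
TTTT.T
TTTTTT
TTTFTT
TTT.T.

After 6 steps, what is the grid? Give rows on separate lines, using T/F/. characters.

Step 1: 3 trees catch fire, 1 burn out
  T.TTTT
  TTTT.T
  TTTFTT
  TTF.FT
  TTT.T.
Step 2: 7 trees catch fire, 3 burn out
  T.TTTT
  TTTF.T
  TTF.FT
  TF...F
  TTF.F.
Step 3: 6 trees catch fire, 7 burn out
  T.TFTT
  TTF..T
  TF...F
  F.....
  TF....
Step 4: 6 trees catch fire, 6 burn out
  T.F.FT
  TF...F
  F.....
  ......
  F.....
Step 5: 2 trees catch fire, 6 burn out
  T....F
  F.....
  ......
  ......
  ......
Step 6: 1 trees catch fire, 2 burn out
  F.....
  ......
  ......
  ......
  ......

F.....
......
......
......
......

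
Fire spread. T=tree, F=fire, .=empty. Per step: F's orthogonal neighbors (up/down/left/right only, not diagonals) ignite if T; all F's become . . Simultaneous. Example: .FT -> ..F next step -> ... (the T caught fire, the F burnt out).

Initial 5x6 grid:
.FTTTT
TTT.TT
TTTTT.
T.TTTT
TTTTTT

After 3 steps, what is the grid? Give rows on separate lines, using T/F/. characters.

Step 1: 2 trees catch fire, 1 burn out
  ..FTTT
  TFT.TT
  TTTTT.
  T.TTTT
  TTTTTT
Step 2: 4 trees catch fire, 2 burn out
  ...FTT
  F.F.TT
  TFTTT.
  T.TTTT
  TTTTTT
Step 3: 3 trees catch fire, 4 burn out
  ....FT
  ....TT
  F.FTT.
  T.TTTT
  TTTTTT

....FT
....TT
F.FTT.
T.TTTT
TTTTTT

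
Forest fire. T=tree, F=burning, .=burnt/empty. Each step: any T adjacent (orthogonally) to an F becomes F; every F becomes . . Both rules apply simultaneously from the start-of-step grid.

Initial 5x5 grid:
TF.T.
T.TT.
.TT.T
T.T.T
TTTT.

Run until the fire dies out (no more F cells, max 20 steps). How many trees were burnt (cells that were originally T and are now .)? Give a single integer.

Step 1: +1 fires, +1 burnt (F count now 1)
Step 2: +1 fires, +1 burnt (F count now 1)
Step 3: +0 fires, +1 burnt (F count now 0)
Fire out after step 3
Initially T: 15, now '.': 12
Total burnt (originally-T cells now '.'): 2

Answer: 2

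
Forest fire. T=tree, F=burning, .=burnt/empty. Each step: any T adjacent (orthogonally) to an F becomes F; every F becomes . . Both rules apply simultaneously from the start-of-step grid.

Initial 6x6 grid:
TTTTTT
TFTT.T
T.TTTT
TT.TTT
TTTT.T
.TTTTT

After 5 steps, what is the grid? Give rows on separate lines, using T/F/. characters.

Step 1: 3 trees catch fire, 1 burn out
  TFTTTT
  F.FT.T
  T.TTTT
  TT.TTT
  TTTT.T
  .TTTTT
Step 2: 5 trees catch fire, 3 burn out
  F.FTTT
  ...F.T
  F.FTTT
  TT.TTT
  TTTT.T
  .TTTTT
Step 3: 3 trees catch fire, 5 burn out
  ...FTT
  .....T
  ...FTT
  FT.TTT
  TTTT.T
  .TTTTT
Step 4: 5 trees catch fire, 3 burn out
  ....FT
  .....T
  ....FT
  .F.FTT
  FTTT.T
  .TTTTT
Step 5: 5 trees catch fire, 5 burn out
  .....F
  .....T
  .....F
  ....FT
  .FTF.T
  .TTTTT

.....F
.....T
.....F
....FT
.FTF.T
.TTTTT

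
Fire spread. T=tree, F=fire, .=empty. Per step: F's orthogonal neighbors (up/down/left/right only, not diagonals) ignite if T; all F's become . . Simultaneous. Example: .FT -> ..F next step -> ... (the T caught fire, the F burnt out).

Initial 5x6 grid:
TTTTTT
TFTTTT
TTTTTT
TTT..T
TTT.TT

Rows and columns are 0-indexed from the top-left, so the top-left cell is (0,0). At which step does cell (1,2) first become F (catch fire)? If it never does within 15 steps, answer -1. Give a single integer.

Step 1: cell (1,2)='F' (+4 fires, +1 burnt)
  -> target ignites at step 1
Step 2: cell (1,2)='.' (+6 fires, +4 burnt)
Step 3: cell (1,2)='.' (+6 fires, +6 burnt)
Step 4: cell (1,2)='.' (+5 fires, +6 burnt)
Step 5: cell (1,2)='.' (+2 fires, +5 burnt)
Step 6: cell (1,2)='.' (+1 fires, +2 burnt)
Step 7: cell (1,2)='.' (+1 fires, +1 burnt)
Step 8: cell (1,2)='.' (+1 fires, +1 burnt)
Step 9: cell (1,2)='.' (+0 fires, +1 burnt)
  fire out at step 9

1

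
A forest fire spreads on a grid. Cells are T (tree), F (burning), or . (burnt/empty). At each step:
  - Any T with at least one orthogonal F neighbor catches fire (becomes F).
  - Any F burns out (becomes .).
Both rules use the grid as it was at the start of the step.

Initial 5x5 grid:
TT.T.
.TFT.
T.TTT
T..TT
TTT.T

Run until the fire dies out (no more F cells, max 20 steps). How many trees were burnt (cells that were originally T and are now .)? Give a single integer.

Step 1: +3 fires, +1 burnt (F count now 3)
Step 2: +3 fires, +3 burnt (F count now 3)
Step 3: +3 fires, +3 burnt (F count now 3)
Step 4: +1 fires, +3 burnt (F count now 1)
Step 5: +1 fires, +1 burnt (F count now 1)
Step 6: +0 fires, +1 burnt (F count now 0)
Fire out after step 6
Initially T: 16, now '.': 20
Total burnt (originally-T cells now '.'): 11

Answer: 11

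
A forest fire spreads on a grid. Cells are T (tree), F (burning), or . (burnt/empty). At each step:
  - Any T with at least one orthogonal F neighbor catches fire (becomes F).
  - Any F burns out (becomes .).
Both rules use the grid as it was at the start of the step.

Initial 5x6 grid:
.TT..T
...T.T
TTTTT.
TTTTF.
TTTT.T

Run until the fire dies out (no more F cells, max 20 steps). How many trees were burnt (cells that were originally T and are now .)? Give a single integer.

Step 1: +2 fires, +1 burnt (F count now 2)
Step 2: +3 fires, +2 burnt (F count now 3)
Step 3: +4 fires, +3 burnt (F count now 4)
Step 4: +3 fires, +4 burnt (F count now 3)
Step 5: +2 fires, +3 burnt (F count now 2)
Step 6: +0 fires, +2 burnt (F count now 0)
Fire out after step 6
Initially T: 19, now '.': 25
Total burnt (originally-T cells now '.'): 14

Answer: 14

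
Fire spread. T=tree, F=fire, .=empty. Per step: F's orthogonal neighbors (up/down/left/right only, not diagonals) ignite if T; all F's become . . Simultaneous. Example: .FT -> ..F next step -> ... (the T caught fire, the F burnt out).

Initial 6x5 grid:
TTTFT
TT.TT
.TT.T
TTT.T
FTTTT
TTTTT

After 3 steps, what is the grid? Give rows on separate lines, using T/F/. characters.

Step 1: 6 trees catch fire, 2 burn out
  TTF.F
  TT.FT
  .TT.T
  FTT.T
  .FTTT
  FTTTT
Step 2: 5 trees catch fire, 6 burn out
  TF...
  TT..F
  .TT.T
  .FT.T
  ..FTT
  .FTTT
Step 3: 7 trees catch fire, 5 burn out
  F....
  TF...
  .FT.F
  ..F.T
  ...FT
  ..FTT

F....
TF...
.FT.F
..F.T
...FT
..FTT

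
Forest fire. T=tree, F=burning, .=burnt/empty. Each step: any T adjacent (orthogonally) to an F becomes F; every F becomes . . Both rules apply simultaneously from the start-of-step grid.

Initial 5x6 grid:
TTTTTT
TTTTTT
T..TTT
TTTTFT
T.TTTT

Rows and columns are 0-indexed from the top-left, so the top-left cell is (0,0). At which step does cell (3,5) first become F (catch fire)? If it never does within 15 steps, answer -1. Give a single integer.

Step 1: cell (3,5)='F' (+4 fires, +1 burnt)
  -> target ignites at step 1
Step 2: cell (3,5)='.' (+6 fires, +4 burnt)
Step 3: cell (3,5)='.' (+5 fires, +6 burnt)
Step 4: cell (3,5)='.' (+4 fires, +5 burnt)
Step 5: cell (3,5)='.' (+4 fires, +4 burnt)
Step 6: cell (3,5)='.' (+2 fires, +4 burnt)
Step 7: cell (3,5)='.' (+1 fires, +2 burnt)
Step 8: cell (3,5)='.' (+0 fires, +1 burnt)
  fire out at step 8

1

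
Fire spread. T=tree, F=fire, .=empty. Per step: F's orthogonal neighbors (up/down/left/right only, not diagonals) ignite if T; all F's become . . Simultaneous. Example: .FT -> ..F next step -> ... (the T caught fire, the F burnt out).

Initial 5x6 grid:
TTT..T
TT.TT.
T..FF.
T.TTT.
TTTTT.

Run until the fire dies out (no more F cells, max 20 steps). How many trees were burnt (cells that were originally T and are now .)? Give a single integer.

Step 1: +4 fires, +2 burnt (F count now 4)
Step 2: +3 fires, +4 burnt (F count now 3)
Step 3: +1 fires, +3 burnt (F count now 1)
Step 4: +1 fires, +1 burnt (F count now 1)
Step 5: +1 fires, +1 burnt (F count now 1)
Step 6: +1 fires, +1 burnt (F count now 1)
Step 7: +1 fires, +1 burnt (F count now 1)
Step 8: +1 fires, +1 burnt (F count now 1)
Step 9: +2 fires, +1 burnt (F count now 2)
Step 10: +1 fires, +2 burnt (F count now 1)
Step 11: +1 fires, +1 burnt (F count now 1)
Step 12: +0 fires, +1 burnt (F count now 0)
Fire out after step 12
Initially T: 18, now '.': 29
Total burnt (originally-T cells now '.'): 17

Answer: 17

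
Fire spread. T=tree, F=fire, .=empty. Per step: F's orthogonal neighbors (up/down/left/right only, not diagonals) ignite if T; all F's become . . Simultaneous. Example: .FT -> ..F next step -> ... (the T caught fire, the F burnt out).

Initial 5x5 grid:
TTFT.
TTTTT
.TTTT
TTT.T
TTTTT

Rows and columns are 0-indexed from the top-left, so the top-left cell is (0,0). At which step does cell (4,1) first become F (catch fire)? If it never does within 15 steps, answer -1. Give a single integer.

Step 1: cell (4,1)='T' (+3 fires, +1 burnt)
Step 2: cell (4,1)='T' (+4 fires, +3 burnt)
Step 3: cell (4,1)='T' (+5 fires, +4 burnt)
Step 4: cell (4,1)='T' (+3 fires, +5 burnt)
Step 5: cell (4,1)='F' (+4 fires, +3 burnt)
  -> target ignites at step 5
Step 6: cell (4,1)='.' (+2 fires, +4 burnt)
Step 7: cell (4,1)='.' (+0 fires, +2 burnt)
  fire out at step 7

5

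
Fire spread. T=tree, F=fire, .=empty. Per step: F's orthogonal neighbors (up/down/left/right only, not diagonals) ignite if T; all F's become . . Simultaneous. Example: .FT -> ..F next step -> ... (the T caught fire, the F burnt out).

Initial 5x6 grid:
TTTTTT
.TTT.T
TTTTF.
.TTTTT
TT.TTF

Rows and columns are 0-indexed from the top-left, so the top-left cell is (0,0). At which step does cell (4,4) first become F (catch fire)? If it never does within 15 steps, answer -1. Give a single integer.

Step 1: cell (4,4)='F' (+4 fires, +2 burnt)
  -> target ignites at step 1
Step 2: cell (4,4)='.' (+4 fires, +4 burnt)
Step 3: cell (4,4)='.' (+4 fires, +4 burnt)
Step 4: cell (4,4)='.' (+5 fires, +4 burnt)
Step 5: cell (4,4)='.' (+3 fires, +5 burnt)
Step 6: cell (4,4)='.' (+3 fires, +3 burnt)
Step 7: cell (4,4)='.' (+0 fires, +3 burnt)
  fire out at step 7

1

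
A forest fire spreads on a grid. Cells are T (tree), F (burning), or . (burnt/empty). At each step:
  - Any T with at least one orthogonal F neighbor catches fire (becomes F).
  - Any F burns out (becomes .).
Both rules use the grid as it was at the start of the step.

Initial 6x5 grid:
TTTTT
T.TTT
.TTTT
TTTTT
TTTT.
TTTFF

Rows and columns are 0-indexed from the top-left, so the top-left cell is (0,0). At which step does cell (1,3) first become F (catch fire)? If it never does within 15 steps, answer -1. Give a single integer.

Step 1: cell (1,3)='T' (+2 fires, +2 burnt)
Step 2: cell (1,3)='T' (+3 fires, +2 burnt)
Step 3: cell (1,3)='T' (+5 fires, +3 burnt)
Step 4: cell (1,3)='F' (+5 fires, +5 burnt)
  -> target ignites at step 4
Step 5: cell (1,3)='.' (+5 fires, +5 burnt)
Step 6: cell (1,3)='.' (+2 fires, +5 burnt)
Step 7: cell (1,3)='.' (+1 fires, +2 burnt)
Step 8: cell (1,3)='.' (+1 fires, +1 burnt)
Step 9: cell (1,3)='.' (+1 fires, +1 burnt)
Step 10: cell (1,3)='.' (+0 fires, +1 burnt)
  fire out at step 10

4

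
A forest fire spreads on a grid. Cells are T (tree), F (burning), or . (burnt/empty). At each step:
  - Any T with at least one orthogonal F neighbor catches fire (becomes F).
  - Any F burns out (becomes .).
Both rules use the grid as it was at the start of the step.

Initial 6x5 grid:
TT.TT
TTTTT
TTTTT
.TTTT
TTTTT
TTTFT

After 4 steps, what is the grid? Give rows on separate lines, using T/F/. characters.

Step 1: 3 trees catch fire, 1 burn out
  TT.TT
  TTTTT
  TTTTT
  .TTTT
  TTTFT
  TTF.F
Step 2: 4 trees catch fire, 3 burn out
  TT.TT
  TTTTT
  TTTTT
  .TTFT
  TTF.F
  TF...
Step 3: 5 trees catch fire, 4 burn out
  TT.TT
  TTTTT
  TTTFT
  .TF.F
  TF...
  F....
Step 4: 5 trees catch fire, 5 burn out
  TT.TT
  TTTFT
  TTF.F
  .F...
  F....
  .....

TT.TT
TTTFT
TTF.F
.F...
F....
.....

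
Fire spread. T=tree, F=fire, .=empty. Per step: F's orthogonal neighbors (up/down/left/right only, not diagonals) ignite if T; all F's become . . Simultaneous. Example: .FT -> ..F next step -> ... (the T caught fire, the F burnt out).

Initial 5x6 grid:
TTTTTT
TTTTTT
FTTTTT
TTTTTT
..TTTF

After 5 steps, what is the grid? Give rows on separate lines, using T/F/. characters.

Step 1: 5 trees catch fire, 2 burn out
  TTTTTT
  FTTTTT
  .FTTTT
  FTTTTF
  ..TTF.
Step 2: 7 trees catch fire, 5 burn out
  FTTTTT
  .FTTTT
  ..FTTF
  .FTTF.
  ..TF..
Step 3: 8 trees catch fire, 7 burn out
  .FTTTT
  ..FTTF
  ...FF.
  ..FF..
  ..F...
Step 4: 4 trees catch fire, 8 burn out
  ..FTTF
  ...FF.
  ......
  ......
  ......
Step 5: 2 trees catch fire, 4 burn out
  ...FF.
  ......
  ......
  ......
  ......

...FF.
......
......
......
......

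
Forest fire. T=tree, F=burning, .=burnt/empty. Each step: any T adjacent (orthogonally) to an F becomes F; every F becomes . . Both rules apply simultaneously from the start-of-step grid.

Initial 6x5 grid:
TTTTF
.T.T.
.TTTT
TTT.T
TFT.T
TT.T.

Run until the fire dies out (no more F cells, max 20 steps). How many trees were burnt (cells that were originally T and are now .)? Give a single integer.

Answer: 19

Derivation:
Step 1: +5 fires, +2 burnt (F count now 5)
Step 2: +6 fires, +5 burnt (F count now 6)
Step 3: +4 fires, +6 burnt (F count now 4)
Step 4: +2 fires, +4 burnt (F count now 2)
Step 5: +1 fires, +2 burnt (F count now 1)
Step 6: +1 fires, +1 burnt (F count now 1)
Step 7: +0 fires, +1 burnt (F count now 0)
Fire out after step 7
Initially T: 20, now '.': 29
Total burnt (originally-T cells now '.'): 19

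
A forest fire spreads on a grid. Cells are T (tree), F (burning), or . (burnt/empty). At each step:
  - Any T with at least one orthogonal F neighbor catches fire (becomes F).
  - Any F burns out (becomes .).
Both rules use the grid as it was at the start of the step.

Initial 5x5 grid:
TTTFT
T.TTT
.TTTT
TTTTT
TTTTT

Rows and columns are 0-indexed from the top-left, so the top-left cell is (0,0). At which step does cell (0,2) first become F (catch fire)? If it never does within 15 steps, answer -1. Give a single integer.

Step 1: cell (0,2)='F' (+3 fires, +1 burnt)
  -> target ignites at step 1
Step 2: cell (0,2)='.' (+4 fires, +3 burnt)
Step 3: cell (0,2)='.' (+4 fires, +4 burnt)
Step 4: cell (0,2)='.' (+5 fires, +4 burnt)
Step 5: cell (0,2)='.' (+3 fires, +5 burnt)
Step 6: cell (0,2)='.' (+2 fires, +3 burnt)
Step 7: cell (0,2)='.' (+1 fires, +2 burnt)
Step 8: cell (0,2)='.' (+0 fires, +1 burnt)
  fire out at step 8

1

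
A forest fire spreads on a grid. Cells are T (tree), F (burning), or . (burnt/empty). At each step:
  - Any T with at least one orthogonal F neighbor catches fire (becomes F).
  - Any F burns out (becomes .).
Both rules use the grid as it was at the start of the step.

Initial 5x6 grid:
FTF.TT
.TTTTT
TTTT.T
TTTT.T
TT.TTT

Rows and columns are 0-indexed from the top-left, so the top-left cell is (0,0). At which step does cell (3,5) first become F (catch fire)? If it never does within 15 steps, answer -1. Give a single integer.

Step 1: cell (3,5)='T' (+2 fires, +2 burnt)
Step 2: cell (3,5)='T' (+3 fires, +2 burnt)
Step 3: cell (3,5)='T' (+4 fires, +3 burnt)
Step 4: cell (3,5)='T' (+5 fires, +4 burnt)
Step 5: cell (3,5)='T' (+5 fires, +5 burnt)
Step 6: cell (3,5)='F' (+3 fires, +5 burnt)
  -> target ignites at step 6
Step 7: cell (3,5)='.' (+1 fires, +3 burnt)
Step 8: cell (3,5)='.' (+0 fires, +1 burnt)
  fire out at step 8

6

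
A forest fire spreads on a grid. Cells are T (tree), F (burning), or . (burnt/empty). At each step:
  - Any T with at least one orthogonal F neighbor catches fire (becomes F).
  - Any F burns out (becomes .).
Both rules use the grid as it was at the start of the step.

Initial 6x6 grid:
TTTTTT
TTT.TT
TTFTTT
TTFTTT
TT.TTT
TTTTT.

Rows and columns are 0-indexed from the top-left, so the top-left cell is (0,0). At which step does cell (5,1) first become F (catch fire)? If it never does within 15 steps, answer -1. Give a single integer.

Step 1: cell (5,1)='T' (+5 fires, +2 burnt)
Step 2: cell (5,1)='T' (+8 fires, +5 burnt)
Step 3: cell (5,1)='F' (+10 fires, +8 burnt)
  -> target ignites at step 3
Step 4: cell (5,1)='.' (+7 fires, +10 burnt)
Step 5: cell (5,1)='.' (+1 fires, +7 burnt)
Step 6: cell (5,1)='.' (+0 fires, +1 burnt)
  fire out at step 6

3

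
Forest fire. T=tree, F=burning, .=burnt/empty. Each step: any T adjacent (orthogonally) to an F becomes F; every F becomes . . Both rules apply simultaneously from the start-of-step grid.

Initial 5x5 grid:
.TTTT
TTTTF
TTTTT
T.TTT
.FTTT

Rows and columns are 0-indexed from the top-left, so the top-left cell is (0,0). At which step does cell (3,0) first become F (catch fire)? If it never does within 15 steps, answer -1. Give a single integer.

Step 1: cell (3,0)='T' (+4 fires, +2 burnt)
Step 2: cell (3,0)='T' (+6 fires, +4 burnt)
Step 3: cell (3,0)='T' (+5 fires, +6 burnt)
Step 4: cell (3,0)='T' (+3 fires, +5 burnt)
Step 5: cell (3,0)='T' (+1 fires, +3 burnt)
Step 6: cell (3,0)='F' (+1 fires, +1 burnt)
  -> target ignites at step 6
Step 7: cell (3,0)='.' (+0 fires, +1 burnt)
  fire out at step 7

6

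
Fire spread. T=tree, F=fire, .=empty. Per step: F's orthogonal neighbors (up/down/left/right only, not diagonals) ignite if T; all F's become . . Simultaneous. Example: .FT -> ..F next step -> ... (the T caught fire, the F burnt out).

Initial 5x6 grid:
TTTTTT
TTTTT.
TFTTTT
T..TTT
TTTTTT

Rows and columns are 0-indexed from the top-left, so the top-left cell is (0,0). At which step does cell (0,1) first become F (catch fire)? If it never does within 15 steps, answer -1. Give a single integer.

Step 1: cell (0,1)='T' (+3 fires, +1 burnt)
Step 2: cell (0,1)='F' (+5 fires, +3 burnt)
  -> target ignites at step 2
Step 3: cell (0,1)='.' (+6 fires, +5 burnt)
Step 4: cell (0,1)='.' (+6 fires, +6 burnt)
Step 5: cell (0,1)='.' (+4 fires, +6 burnt)
Step 6: cell (0,1)='.' (+2 fires, +4 burnt)
Step 7: cell (0,1)='.' (+0 fires, +2 burnt)
  fire out at step 7

2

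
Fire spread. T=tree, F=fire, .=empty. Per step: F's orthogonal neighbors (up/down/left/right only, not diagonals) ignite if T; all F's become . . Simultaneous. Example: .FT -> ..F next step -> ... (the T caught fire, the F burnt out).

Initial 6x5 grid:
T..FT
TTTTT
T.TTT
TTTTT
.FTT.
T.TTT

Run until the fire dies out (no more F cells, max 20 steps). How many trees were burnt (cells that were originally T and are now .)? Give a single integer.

Step 1: +4 fires, +2 burnt (F count now 4)
Step 2: +7 fires, +4 burnt (F count now 7)
Step 3: +6 fires, +7 burnt (F count now 6)
Step 4: +3 fires, +6 burnt (F count now 3)
Step 5: +1 fires, +3 burnt (F count now 1)
Step 6: +0 fires, +1 burnt (F count now 0)
Fire out after step 6
Initially T: 22, now '.': 29
Total burnt (originally-T cells now '.'): 21

Answer: 21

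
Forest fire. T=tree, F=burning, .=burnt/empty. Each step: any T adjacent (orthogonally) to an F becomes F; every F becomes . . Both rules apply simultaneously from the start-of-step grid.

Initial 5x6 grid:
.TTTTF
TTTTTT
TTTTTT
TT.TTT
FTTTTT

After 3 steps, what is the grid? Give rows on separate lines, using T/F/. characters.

Step 1: 4 trees catch fire, 2 burn out
  .TTTF.
  TTTTTF
  TTTTTT
  FT.TTT
  .FTTTT
Step 2: 6 trees catch fire, 4 burn out
  .TTF..
  TTTTF.
  FTTTTF
  .F.TTT
  ..FTTT
Step 3: 7 trees catch fire, 6 burn out
  .TF...
  FTTF..
  .FTTF.
  ...TTF
  ...FTT

.TF...
FTTF..
.FTTF.
...TTF
...FTT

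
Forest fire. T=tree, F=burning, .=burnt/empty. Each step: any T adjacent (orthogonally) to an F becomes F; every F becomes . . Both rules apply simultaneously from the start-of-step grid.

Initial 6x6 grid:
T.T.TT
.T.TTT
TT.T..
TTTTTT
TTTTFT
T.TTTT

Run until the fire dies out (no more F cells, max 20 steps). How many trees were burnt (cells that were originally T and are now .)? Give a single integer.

Step 1: +4 fires, +1 burnt (F count now 4)
Step 2: +5 fires, +4 burnt (F count now 5)
Step 3: +4 fires, +5 burnt (F count now 4)
Step 4: +3 fires, +4 burnt (F count now 3)
Step 5: +4 fires, +3 burnt (F count now 4)
Step 6: +4 fires, +4 burnt (F count now 4)
Step 7: +1 fires, +4 burnt (F count now 1)
Step 8: +0 fires, +1 burnt (F count now 0)
Fire out after step 8
Initially T: 27, now '.': 34
Total burnt (originally-T cells now '.'): 25

Answer: 25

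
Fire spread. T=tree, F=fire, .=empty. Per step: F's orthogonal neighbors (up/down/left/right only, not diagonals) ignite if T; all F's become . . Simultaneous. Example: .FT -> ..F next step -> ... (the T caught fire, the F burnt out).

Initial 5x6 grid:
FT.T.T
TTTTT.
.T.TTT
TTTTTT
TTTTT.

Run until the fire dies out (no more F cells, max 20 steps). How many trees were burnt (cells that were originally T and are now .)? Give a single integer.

Answer: 22

Derivation:
Step 1: +2 fires, +1 burnt (F count now 2)
Step 2: +1 fires, +2 burnt (F count now 1)
Step 3: +2 fires, +1 burnt (F count now 2)
Step 4: +2 fires, +2 burnt (F count now 2)
Step 5: +6 fires, +2 burnt (F count now 6)
Step 6: +4 fires, +6 burnt (F count now 4)
Step 7: +3 fires, +4 burnt (F count now 3)
Step 8: +2 fires, +3 burnt (F count now 2)
Step 9: +0 fires, +2 burnt (F count now 0)
Fire out after step 9
Initially T: 23, now '.': 29
Total burnt (originally-T cells now '.'): 22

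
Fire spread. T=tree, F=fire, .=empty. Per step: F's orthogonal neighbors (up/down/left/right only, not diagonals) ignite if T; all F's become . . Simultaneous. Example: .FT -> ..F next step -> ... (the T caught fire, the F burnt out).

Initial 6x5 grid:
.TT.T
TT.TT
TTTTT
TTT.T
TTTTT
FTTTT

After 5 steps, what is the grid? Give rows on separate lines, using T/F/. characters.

Step 1: 2 trees catch fire, 1 burn out
  .TT.T
  TT.TT
  TTTTT
  TTT.T
  FTTTT
  .FTTT
Step 2: 3 trees catch fire, 2 burn out
  .TT.T
  TT.TT
  TTTTT
  FTT.T
  .FTTT
  ..FTT
Step 3: 4 trees catch fire, 3 burn out
  .TT.T
  TT.TT
  FTTTT
  .FT.T
  ..FTT
  ...FT
Step 4: 5 trees catch fire, 4 burn out
  .TT.T
  FT.TT
  .FTTT
  ..F.T
  ...FT
  ....F
Step 5: 3 trees catch fire, 5 burn out
  .TT.T
  .F.TT
  ..FTT
  ....T
  ....F
  .....

.TT.T
.F.TT
..FTT
....T
....F
.....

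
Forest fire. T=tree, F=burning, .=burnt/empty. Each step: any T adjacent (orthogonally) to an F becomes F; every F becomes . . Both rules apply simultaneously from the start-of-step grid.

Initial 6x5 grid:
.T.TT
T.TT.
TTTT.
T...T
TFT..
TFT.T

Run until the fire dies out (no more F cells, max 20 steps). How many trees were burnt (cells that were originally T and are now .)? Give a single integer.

Answer: 14

Derivation:
Step 1: +4 fires, +2 burnt (F count now 4)
Step 2: +1 fires, +4 burnt (F count now 1)
Step 3: +1 fires, +1 burnt (F count now 1)
Step 4: +2 fires, +1 burnt (F count now 2)
Step 5: +1 fires, +2 burnt (F count now 1)
Step 6: +2 fires, +1 burnt (F count now 2)
Step 7: +1 fires, +2 burnt (F count now 1)
Step 8: +1 fires, +1 burnt (F count now 1)
Step 9: +1 fires, +1 burnt (F count now 1)
Step 10: +0 fires, +1 burnt (F count now 0)
Fire out after step 10
Initially T: 17, now '.': 27
Total burnt (originally-T cells now '.'): 14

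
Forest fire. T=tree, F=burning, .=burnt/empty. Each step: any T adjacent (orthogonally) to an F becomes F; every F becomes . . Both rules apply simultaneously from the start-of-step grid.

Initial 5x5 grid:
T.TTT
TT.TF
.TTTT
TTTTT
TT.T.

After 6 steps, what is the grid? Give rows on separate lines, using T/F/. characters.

Step 1: 3 trees catch fire, 1 burn out
  T.TTF
  TT.F.
  .TTTF
  TTTTT
  TT.T.
Step 2: 3 trees catch fire, 3 burn out
  T.TF.
  TT...
  .TTF.
  TTTTF
  TT.T.
Step 3: 3 trees catch fire, 3 burn out
  T.F..
  TT...
  .TF..
  TTTF.
  TT.T.
Step 4: 3 trees catch fire, 3 burn out
  T....
  TT...
  .F...
  TTF..
  TT.F.
Step 5: 2 trees catch fire, 3 burn out
  T....
  TF...
  .....
  TF...
  TT...
Step 6: 3 trees catch fire, 2 burn out
  T....
  F....
  .....
  F....
  TF...

T....
F....
.....
F....
TF...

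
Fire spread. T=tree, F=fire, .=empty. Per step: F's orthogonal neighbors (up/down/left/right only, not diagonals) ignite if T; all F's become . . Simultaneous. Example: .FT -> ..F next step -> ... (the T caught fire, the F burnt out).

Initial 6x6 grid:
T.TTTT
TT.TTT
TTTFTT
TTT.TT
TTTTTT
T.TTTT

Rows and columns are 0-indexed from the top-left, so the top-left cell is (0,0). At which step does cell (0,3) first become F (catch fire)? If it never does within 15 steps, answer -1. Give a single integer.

Step 1: cell (0,3)='T' (+3 fires, +1 burnt)
Step 2: cell (0,3)='F' (+6 fires, +3 burnt)
  -> target ignites at step 2
Step 3: cell (0,3)='.' (+9 fires, +6 burnt)
Step 4: cell (0,3)='.' (+8 fires, +9 burnt)
Step 5: cell (0,3)='.' (+4 fires, +8 burnt)
Step 6: cell (0,3)='.' (+1 fires, +4 burnt)
Step 7: cell (0,3)='.' (+0 fires, +1 burnt)
  fire out at step 7

2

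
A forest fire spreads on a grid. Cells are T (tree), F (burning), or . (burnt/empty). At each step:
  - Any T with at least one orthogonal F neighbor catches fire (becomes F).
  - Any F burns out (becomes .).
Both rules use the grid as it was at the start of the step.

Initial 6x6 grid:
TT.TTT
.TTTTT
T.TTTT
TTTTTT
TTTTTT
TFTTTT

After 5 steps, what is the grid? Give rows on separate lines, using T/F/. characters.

Step 1: 3 trees catch fire, 1 burn out
  TT.TTT
  .TTTTT
  T.TTTT
  TTTTTT
  TFTTTT
  F.FTTT
Step 2: 4 trees catch fire, 3 burn out
  TT.TTT
  .TTTTT
  T.TTTT
  TFTTTT
  F.FTTT
  ...FTT
Step 3: 4 trees catch fire, 4 burn out
  TT.TTT
  .TTTTT
  T.TTTT
  F.FTTT
  ...FTT
  ....FT
Step 4: 5 trees catch fire, 4 burn out
  TT.TTT
  .TTTTT
  F.FTTT
  ...FTT
  ....FT
  .....F
Step 5: 4 trees catch fire, 5 burn out
  TT.TTT
  .TFTTT
  ...FTT
  ....FT
  .....F
  ......

TT.TTT
.TFTTT
...FTT
....FT
.....F
......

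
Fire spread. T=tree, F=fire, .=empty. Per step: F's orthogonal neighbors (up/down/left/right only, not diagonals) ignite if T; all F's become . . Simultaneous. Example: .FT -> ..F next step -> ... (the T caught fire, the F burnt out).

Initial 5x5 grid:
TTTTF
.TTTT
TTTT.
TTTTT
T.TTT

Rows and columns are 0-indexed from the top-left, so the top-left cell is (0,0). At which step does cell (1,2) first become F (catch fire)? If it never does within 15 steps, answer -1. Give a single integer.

Step 1: cell (1,2)='T' (+2 fires, +1 burnt)
Step 2: cell (1,2)='T' (+2 fires, +2 burnt)
Step 3: cell (1,2)='F' (+3 fires, +2 burnt)
  -> target ignites at step 3
Step 4: cell (1,2)='.' (+4 fires, +3 burnt)
Step 5: cell (1,2)='.' (+4 fires, +4 burnt)
Step 6: cell (1,2)='.' (+4 fires, +4 burnt)
Step 7: cell (1,2)='.' (+1 fires, +4 burnt)
Step 8: cell (1,2)='.' (+1 fires, +1 burnt)
Step 9: cell (1,2)='.' (+0 fires, +1 burnt)
  fire out at step 9

3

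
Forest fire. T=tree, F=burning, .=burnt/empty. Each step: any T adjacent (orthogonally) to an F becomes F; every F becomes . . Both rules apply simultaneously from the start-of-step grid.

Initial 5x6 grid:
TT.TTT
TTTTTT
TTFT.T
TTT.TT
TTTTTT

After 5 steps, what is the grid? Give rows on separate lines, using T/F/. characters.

Step 1: 4 trees catch fire, 1 burn out
  TT.TTT
  TTFTTT
  TF.F.T
  TTF.TT
  TTTTTT
Step 2: 5 trees catch fire, 4 burn out
  TT.TTT
  TF.FTT
  F....T
  TF..TT
  TTFTTT
Step 3: 7 trees catch fire, 5 burn out
  TF.FTT
  F...FT
  .....T
  F...TT
  TF.FTT
Step 4: 5 trees catch fire, 7 burn out
  F...FT
  .....F
  .....T
  ....TT
  F...FT
Step 5: 4 trees catch fire, 5 burn out
  .....F
  ......
  .....F
  ....FT
  .....F

.....F
......
.....F
....FT
.....F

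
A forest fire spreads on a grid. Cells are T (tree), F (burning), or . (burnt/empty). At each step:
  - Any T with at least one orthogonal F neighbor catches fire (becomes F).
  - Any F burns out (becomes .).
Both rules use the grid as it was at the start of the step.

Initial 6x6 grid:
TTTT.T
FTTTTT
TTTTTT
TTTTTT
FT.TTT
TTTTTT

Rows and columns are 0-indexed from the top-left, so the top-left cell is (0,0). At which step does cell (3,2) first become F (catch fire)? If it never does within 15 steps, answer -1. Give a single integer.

Step 1: cell (3,2)='T' (+6 fires, +2 burnt)
Step 2: cell (3,2)='T' (+5 fires, +6 burnt)
Step 3: cell (3,2)='F' (+5 fires, +5 burnt)
  -> target ignites at step 3
Step 4: cell (3,2)='.' (+5 fires, +5 burnt)
Step 5: cell (3,2)='.' (+5 fires, +5 burnt)
Step 6: cell (3,2)='.' (+5 fires, +5 burnt)
Step 7: cell (3,2)='.' (+1 fires, +5 burnt)
Step 8: cell (3,2)='.' (+0 fires, +1 burnt)
  fire out at step 8

3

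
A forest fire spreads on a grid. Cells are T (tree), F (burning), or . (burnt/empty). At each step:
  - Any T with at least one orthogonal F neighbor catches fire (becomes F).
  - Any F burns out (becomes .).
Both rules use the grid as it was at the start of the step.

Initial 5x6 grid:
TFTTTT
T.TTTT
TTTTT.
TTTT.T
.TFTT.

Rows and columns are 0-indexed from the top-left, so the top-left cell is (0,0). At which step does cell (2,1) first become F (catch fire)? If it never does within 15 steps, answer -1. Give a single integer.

Step 1: cell (2,1)='T' (+5 fires, +2 burnt)
Step 2: cell (2,1)='T' (+7 fires, +5 burnt)
Step 3: cell (2,1)='F' (+6 fires, +7 burnt)
  -> target ignites at step 3
Step 4: cell (2,1)='.' (+3 fires, +6 burnt)
Step 5: cell (2,1)='.' (+1 fires, +3 burnt)
Step 6: cell (2,1)='.' (+0 fires, +1 burnt)
  fire out at step 6

3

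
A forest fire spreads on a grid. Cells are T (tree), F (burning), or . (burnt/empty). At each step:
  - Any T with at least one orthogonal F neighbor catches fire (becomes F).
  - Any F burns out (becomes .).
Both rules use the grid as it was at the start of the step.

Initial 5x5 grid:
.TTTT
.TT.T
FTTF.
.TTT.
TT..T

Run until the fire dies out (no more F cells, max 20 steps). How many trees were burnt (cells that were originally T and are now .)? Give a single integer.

Step 1: +3 fires, +2 burnt (F count now 3)
Step 2: +4 fires, +3 burnt (F count now 4)
Step 3: +3 fires, +4 burnt (F count now 3)
Step 4: +2 fires, +3 burnt (F count now 2)
Step 5: +1 fires, +2 burnt (F count now 1)
Step 6: +1 fires, +1 burnt (F count now 1)
Step 7: +0 fires, +1 burnt (F count now 0)
Fire out after step 7
Initially T: 15, now '.': 24
Total burnt (originally-T cells now '.'): 14

Answer: 14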